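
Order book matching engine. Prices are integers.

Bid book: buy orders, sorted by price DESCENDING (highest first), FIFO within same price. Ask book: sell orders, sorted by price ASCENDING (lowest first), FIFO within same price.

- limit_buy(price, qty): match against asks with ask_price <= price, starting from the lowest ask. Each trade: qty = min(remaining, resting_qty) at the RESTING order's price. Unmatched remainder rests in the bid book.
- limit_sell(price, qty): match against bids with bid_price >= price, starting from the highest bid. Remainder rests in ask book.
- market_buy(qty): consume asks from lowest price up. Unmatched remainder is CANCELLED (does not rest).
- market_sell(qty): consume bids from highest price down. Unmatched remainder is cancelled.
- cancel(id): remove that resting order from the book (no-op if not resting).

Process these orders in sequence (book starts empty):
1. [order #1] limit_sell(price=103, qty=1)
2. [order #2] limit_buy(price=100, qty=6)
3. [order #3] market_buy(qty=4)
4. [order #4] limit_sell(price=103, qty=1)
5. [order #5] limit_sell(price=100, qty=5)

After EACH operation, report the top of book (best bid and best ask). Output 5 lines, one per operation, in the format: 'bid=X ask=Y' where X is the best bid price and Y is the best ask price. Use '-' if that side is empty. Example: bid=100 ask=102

After op 1 [order #1] limit_sell(price=103, qty=1): fills=none; bids=[-] asks=[#1:1@103]
After op 2 [order #2] limit_buy(price=100, qty=6): fills=none; bids=[#2:6@100] asks=[#1:1@103]
After op 3 [order #3] market_buy(qty=4): fills=#3x#1:1@103; bids=[#2:6@100] asks=[-]
After op 4 [order #4] limit_sell(price=103, qty=1): fills=none; bids=[#2:6@100] asks=[#4:1@103]
After op 5 [order #5] limit_sell(price=100, qty=5): fills=#2x#5:5@100; bids=[#2:1@100] asks=[#4:1@103]

Answer: bid=- ask=103
bid=100 ask=103
bid=100 ask=-
bid=100 ask=103
bid=100 ask=103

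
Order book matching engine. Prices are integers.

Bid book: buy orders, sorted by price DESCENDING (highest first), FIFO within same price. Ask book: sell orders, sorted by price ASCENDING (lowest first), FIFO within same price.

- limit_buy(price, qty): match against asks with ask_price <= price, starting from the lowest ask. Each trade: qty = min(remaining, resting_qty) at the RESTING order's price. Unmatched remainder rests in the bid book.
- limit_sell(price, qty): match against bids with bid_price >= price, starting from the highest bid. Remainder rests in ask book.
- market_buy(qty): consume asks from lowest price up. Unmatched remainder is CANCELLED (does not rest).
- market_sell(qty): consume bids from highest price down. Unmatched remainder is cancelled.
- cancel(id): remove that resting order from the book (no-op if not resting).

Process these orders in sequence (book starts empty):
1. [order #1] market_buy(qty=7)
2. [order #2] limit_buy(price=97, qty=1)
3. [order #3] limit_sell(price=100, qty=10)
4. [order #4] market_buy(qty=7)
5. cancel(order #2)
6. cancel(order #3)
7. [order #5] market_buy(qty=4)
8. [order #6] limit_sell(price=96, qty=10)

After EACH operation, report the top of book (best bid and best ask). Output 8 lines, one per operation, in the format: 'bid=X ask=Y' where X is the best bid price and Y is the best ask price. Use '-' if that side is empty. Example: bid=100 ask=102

After op 1 [order #1] market_buy(qty=7): fills=none; bids=[-] asks=[-]
After op 2 [order #2] limit_buy(price=97, qty=1): fills=none; bids=[#2:1@97] asks=[-]
After op 3 [order #3] limit_sell(price=100, qty=10): fills=none; bids=[#2:1@97] asks=[#3:10@100]
After op 4 [order #4] market_buy(qty=7): fills=#4x#3:7@100; bids=[#2:1@97] asks=[#3:3@100]
After op 5 cancel(order #2): fills=none; bids=[-] asks=[#3:3@100]
After op 6 cancel(order #3): fills=none; bids=[-] asks=[-]
After op 7 [order #5] market_buy(qty=4): fills=none; bids=[-] asks=[-]
After op 8 [order #6] limit_sell(price=96, qty=10): fills=none; bids=[-] asks=[#6:10@96]

Answer: bid=- ask=-
bid=97 ask=-
bid=97 ask=100
bid=97 ask=100
bid=- ask=100
bid=- ask=-
bid=- ask=-
bid=- ask=96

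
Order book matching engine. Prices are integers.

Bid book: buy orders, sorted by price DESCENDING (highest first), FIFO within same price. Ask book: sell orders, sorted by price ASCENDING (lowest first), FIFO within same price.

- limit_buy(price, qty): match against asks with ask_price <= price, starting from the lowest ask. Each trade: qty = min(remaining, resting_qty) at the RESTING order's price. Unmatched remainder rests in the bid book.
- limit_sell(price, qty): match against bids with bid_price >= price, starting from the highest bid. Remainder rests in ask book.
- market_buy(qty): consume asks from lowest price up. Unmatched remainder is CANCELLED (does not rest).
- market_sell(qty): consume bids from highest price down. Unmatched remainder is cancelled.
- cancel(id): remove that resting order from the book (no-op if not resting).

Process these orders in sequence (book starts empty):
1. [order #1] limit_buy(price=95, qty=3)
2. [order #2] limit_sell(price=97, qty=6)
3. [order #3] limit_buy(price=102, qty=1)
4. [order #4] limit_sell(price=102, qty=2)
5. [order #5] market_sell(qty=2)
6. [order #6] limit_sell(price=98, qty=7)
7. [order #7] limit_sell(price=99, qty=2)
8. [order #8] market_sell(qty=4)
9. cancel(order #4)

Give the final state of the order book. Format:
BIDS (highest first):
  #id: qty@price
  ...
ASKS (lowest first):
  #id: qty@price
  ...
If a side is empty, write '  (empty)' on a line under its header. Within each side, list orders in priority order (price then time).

Answer: BIDS (highest first):
  (empty)
ASKS (lowest first):
  #2: 5@97
  #6: 7@98
  #7: 2@99

Derivation:
After op 1 [order #1] limit_buy(price=95, qty=3): fills=none; bids=[#1:3@95] asks=[-]
After op 2 [order #2] limit_sell(price=97, qty=6): fills=none; bids=[#1:3@95] asks=[#2:6@97]
After op 3 [order #3] limit_buy(price=102, qty=1): fills=#3x#2:1@97; bids=[#1:3@95] asks=[#2:5@97]
After op 4 [order #4] limit_sell(price=102, qty=2): fills=none; bids=[#1:3@95] asks=[#2:5@97 #4:2@102]
After op 5 [order #5] market_sell(qty=2): fills=#1x#5:2@95; bids=[#1:1@95] asks=[#2:5@97 #4:2@102]
After op 6 [order #6] limit_sell(price=98, qty=7): fills=none; bids=[#1:1@95] asks=[#2:5@97 #6:7@98 #4:2@102]
After op 7 [order #7] limit_sell(price=99, qty=2): fills=none; bids=[#1:1@95] asks=[#2:5@97 #6:7@98 #7:2@99 #4:2@102]
After op 8 [order #8] market_sell(qty=4): fills=#1x#8:1@95; bids=[-] asks=[#2:5@97 #6:7@98 #7:2@99 #4:2@102]
After op 9 cancel(order #4): fills=none; bids=[-] asks=[#2:5@97 #6:7@98 #7:2@99]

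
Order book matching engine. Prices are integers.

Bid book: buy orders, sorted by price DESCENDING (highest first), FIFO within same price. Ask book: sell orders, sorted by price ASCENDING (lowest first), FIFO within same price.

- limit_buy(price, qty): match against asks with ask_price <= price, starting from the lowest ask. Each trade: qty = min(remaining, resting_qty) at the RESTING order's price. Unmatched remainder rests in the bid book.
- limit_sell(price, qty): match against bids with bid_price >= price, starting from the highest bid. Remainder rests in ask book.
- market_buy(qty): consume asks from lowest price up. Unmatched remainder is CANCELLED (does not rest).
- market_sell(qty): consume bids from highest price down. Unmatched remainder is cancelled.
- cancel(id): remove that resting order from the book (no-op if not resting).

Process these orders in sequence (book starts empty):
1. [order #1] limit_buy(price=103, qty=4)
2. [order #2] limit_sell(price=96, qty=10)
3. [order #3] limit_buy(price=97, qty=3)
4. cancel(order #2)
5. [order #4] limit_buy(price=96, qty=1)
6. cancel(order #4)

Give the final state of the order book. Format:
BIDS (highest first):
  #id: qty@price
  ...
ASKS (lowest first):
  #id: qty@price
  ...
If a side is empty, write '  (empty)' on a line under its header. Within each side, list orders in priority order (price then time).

After op 1 [order #1] limit_buy(price=103, qty=4): fills=none; bids=[#1:4@103] asks=[-]
After op 2 [order #2] limit_sell(price=96, qty=10): fills=#1x#2:4@103; bids=[-] asks=[#2:6@96]
After op 3 [order #3] limit_buy(price=97, qty=3): fills=#3x#2:3@96; bids=[-] asks=[#2:3@96]
After op 4 cancel(order #2): fills=none; bids=[-] asks=[-]
After op 5 [order #4] limit_buy(price=96, qty=1): fills=none; bids=[#4:1@96] asks=[-]
After op 6 cancel(order #4): fills=none; bids=[-] asks=[-]

Answer: BIDS (highest first):
  (empty)
ASKS (lowest first):
  (empty)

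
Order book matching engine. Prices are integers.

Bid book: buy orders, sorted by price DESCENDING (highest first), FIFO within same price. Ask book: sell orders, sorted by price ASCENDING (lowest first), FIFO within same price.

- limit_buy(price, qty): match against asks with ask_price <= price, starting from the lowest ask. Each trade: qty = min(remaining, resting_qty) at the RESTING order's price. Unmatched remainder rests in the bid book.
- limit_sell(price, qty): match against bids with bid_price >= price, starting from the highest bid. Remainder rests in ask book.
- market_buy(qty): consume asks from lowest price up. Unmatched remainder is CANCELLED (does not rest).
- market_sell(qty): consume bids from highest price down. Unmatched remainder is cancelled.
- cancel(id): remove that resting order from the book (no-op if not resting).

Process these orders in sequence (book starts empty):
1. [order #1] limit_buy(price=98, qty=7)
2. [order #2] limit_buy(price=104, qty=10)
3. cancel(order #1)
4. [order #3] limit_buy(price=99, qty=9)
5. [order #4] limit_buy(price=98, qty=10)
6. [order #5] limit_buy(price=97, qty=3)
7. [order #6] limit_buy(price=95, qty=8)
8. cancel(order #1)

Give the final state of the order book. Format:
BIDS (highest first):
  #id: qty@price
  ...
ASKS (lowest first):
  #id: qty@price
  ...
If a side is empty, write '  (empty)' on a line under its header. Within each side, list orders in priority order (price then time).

Answer: BIDS (highest first):
  #2: 10@104
  #3: 9@99
  #4: 10@98
  #5: 3@97
  #6: 8@95
ASKS (lowest first):
  (empty)

Derivation:
After op 1 [order #1] limit_buy(price=98, qty=7): fills=none; bids=[#1:7@98] asks=[-]
After op 2 [order #2] limit_buy(price=104, qty=10): fills=none; bids=[#2:10@104 #1:7@98] asks=[-]
After op 3 cancel(order #1): fills=none; bids=[#2:10@104] asks=[-]
After op 4 [order #3] limit_buy(price=99, qty=9): fills=none; bids=[#2:10@104 #3:9@99] asks=[-]
After op 5 [order #4] limit_buy(price=98, qty=10): fills=none; bids=[#2:10@104 #3:9@99 #4:10@98] asks=[-]
After op 6 [order #5] limit_buy(price=97, qty=3): fills=none; bids=[#2:10@104 #3:9@99 #4:10@98 #5:3@97] asks=[-]
After op 7 [order #6] limit_buy(price=95, qty=8): fills=none; bids=[#2:10@104 #3:9@99 #4:10@98 #5:3@97 #6:8@95] asks=[-]
After op 8 cancel(order #1): fills=none; bids=[#2:10@104 #3:9@99 #4:10@98 #5:3@97 #6:8@95] asks=[-]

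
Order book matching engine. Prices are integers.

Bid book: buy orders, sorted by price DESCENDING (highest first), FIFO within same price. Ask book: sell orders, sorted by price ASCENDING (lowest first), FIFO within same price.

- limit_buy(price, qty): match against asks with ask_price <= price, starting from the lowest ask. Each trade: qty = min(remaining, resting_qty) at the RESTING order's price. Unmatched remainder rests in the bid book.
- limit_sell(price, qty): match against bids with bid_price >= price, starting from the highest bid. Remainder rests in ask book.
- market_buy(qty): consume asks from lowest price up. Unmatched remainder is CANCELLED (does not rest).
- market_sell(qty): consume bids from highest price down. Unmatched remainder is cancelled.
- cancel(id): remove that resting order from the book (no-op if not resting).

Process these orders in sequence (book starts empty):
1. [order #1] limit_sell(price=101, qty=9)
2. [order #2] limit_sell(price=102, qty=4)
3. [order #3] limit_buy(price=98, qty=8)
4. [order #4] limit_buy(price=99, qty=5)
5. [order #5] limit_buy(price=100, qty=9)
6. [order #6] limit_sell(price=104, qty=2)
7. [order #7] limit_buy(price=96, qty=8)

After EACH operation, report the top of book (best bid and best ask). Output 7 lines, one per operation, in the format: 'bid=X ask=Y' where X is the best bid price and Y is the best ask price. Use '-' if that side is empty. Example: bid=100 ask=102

Answer: bid=- ask=101
bid=- ask=101
bid=98 ask=101
bid=99 ask=101
bid=100 ask=101
bid=100 ask=101
bid=100 ask=101

Derivation:
After op 1 [order #1] limit_sell(price=101, qty=9): fills=none; bids=[-] asks=[#1:9@101]
After op 2 [order #2] limit_sell(price=102, qty=4): fills=none; bids=[-] asks=[#1:9@101 #2:4@102]
After op 3 [order #3] limit_buy(price=98, qty=8): fills=none; bids=[#3:8@98] asks=[#1:9@101 #2:4@102]
After op 4 [order #4] limit_buy(price=99, qty=5): fills=none; bids=[#4:5@99 #3:8@98] asks=[#1:9@101 #2:4@102]
After op 5 [order #5] limit_buy(price=100, qty=9): fills=none; bids=[#5:9@100 #4:5@99 #3:8@98] asks=[#1:9@101 #2:4@102]
After op 6 [order #6] limit_sell(price=104, qty=2): fills=none; bids=[#5:9@100 #4:5@99 #3:8@98] asks=[#1:9@101 #2:4@102 #6:2@104]
After op 7 [order #7] limit_buy(price=96, qty=8): fills=none; bids=[#5:9@100 #4:5@99 #3:8@98 #7:8@96] asks=[#1:9@101 #2:4@102 #6:2@104]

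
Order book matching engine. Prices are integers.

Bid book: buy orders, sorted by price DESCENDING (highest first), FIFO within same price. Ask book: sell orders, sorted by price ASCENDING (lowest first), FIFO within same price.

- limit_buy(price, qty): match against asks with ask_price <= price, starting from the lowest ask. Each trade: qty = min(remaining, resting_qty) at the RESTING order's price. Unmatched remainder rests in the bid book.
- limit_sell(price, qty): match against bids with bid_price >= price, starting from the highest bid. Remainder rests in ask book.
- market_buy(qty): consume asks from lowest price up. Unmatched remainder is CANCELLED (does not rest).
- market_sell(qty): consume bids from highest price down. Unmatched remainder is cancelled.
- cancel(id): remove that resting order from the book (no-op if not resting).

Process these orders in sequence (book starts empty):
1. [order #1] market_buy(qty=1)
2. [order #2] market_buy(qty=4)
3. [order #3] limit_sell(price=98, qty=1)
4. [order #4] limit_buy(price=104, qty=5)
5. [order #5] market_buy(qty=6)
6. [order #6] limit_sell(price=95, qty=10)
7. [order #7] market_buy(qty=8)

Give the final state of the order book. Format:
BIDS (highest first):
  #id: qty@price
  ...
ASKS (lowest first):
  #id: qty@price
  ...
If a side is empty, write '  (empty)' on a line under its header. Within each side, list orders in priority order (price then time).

Answer: BIDS (highest first):
  (empty)
ASKS (lowest first):
  (empty)

Derivation:
After op 1 [order #1] market_buy(qty=1): fills=none; bids=[-] asks=[-]
After op 2 [order #2] market_buy(qty=4): fills=none; bids=[-] asks=[-]
After op 3 [order #3] limit_sell(price=98, qty=1): fills=none; bids=[-] asks=[#3:1@98]
After op 4 [order #4] limit_buy(price=104, qty=5): fills=#4x#3:1@98; bids=[#4:4@104] asks=[-]
After op 5 [order #5] market_buy(qty=6): fills=none; bids=[#4:4@104] asks=[-]
After op 6 [order #6] limit_sell(price=95, qty=10): fills=#4x#6:4@104; bids=[-] asks=[#6:6@95]
After op 7 [order #7] market_buy(qty=8): fills=#7x#6:6@95; bids=[-] asks=[-]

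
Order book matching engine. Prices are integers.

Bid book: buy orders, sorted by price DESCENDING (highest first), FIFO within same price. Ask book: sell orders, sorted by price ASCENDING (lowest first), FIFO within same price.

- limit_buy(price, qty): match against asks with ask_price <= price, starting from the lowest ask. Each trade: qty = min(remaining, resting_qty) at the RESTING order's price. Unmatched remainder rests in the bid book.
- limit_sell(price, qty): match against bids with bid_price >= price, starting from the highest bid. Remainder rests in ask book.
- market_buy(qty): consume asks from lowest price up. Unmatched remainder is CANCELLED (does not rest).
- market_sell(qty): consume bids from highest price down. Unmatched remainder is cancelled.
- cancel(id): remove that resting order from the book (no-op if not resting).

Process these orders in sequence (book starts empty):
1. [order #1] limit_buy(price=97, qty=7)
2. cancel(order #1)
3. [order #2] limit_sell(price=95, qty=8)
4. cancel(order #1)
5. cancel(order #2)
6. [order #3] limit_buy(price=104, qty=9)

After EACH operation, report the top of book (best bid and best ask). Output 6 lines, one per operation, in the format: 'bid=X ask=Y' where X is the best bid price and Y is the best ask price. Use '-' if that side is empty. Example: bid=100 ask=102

Answer: bid=97 ask=-
bid=- ask=-
bid=- ask=95
bid=- ask=95
bid=- ask=-
bid=104 ask=-

Derivation:
After op 1 [order #1] limit_buy(price=97, qty=7): fills=none; bids=[#1:7@97] asks=[-]
After op 2 cancel(order #1): fills=none; bids=[-] asks=[-]
After op 3 [order #2] limit_sell(price=95, qty=8): fills=none; bids=[-] asks=[#2:8@95]
After op 4 cancel(order #1): fills=none; bids=[-] asks=[#2:8@95]
After op 5 cancel(order #2): fills=none; bids=[-] asks=[-]
After op 6 [order #3] limit_buy(price=104, qty=9): fills=none; bids=[#3:9@104] asks=[-]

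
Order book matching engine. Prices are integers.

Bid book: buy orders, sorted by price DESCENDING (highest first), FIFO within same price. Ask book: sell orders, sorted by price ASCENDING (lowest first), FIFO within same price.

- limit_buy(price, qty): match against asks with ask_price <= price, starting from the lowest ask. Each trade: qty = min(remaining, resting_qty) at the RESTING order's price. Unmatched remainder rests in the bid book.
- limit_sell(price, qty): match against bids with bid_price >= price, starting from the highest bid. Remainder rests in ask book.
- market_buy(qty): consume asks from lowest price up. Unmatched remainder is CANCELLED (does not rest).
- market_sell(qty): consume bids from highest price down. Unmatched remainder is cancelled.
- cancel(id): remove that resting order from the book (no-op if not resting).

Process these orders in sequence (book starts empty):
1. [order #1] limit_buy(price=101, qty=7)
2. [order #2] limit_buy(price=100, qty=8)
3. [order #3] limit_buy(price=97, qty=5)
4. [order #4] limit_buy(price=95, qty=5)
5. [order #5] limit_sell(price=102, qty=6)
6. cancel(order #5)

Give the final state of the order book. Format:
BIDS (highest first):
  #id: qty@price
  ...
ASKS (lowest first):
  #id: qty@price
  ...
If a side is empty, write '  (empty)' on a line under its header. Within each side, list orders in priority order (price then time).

After op 1 [order #1] limit_buy(price=101, qty=7): fills=none; bids=[#1:7@101] asks=[-]
After op 2 [order #2] limit_buy(price=100, qty=8): fills=none; bids=[#1:7@101 #2:8@100] asks=[-]
After op 3 [order #3] limit_buy(price=97, qty=5): fills=none; bids=[#1:7@101 #2:8@100 #3:5@97] asks=[-]
After op 4 [order #4] limit_buy(price=95, qty=5): fills=none; bids=[#1:7@101 #2:8@100 #3:5@97 #4:5@95] asks=[-]
After op 5 [order #5] limit_sell(price=102, qty=6): fills=none; bids=[#1:7@101 #2:8@100 #3:5@97 #4:5@95] asks=[#5:6@102]
After op 6 cancel(order #5): fills=none; bids=[#1:7@101 #2:8@100 #3:5@97 #4:5@95] asks=[-]

Answer: BIDS (highest first):
  #1: 7@101
  #2: 8@100
  #3: 5@97
  #4: 5@95
ASKS (lowest first):
  (empty)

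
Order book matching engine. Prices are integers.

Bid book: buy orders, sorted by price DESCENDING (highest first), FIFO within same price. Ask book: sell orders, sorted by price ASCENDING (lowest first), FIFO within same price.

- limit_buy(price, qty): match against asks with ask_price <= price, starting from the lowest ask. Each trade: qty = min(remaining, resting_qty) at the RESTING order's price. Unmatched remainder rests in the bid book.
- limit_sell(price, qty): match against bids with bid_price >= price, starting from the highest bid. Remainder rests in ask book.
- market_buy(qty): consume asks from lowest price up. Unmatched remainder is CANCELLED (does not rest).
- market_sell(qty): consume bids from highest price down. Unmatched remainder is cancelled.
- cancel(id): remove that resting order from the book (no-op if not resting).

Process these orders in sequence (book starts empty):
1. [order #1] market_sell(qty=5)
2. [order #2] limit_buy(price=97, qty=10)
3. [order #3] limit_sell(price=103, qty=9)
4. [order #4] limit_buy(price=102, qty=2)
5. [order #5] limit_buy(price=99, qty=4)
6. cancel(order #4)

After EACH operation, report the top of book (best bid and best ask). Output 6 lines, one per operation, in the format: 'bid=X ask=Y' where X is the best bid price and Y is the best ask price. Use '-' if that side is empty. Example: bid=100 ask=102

Answer: bid=- ask=-
bid=97 ask=-
bid=97 ask=103
bid=102 ask=103
bid=102 ask=103
bid=99 ask=103

Derivation:
After op 1 [order #1] market_sell(qty=5): fills=none; bids=[-] asks=[-]
After op 2 [order #2] limit_buy(price=97, qty=10): fills=none; bids=[#2:10@97] asks=[-]
After op 3 [order #3] limit_sell(price=103, qty=9): fills=none; bids=[#2:10@97] asks=[#3:9@103]
After op 4 [order #4] limit_buy(price=102, qty=2): fills=none; bids=[#4:2@102 #2:10@97] asks=[#3:9@103]
After op 5 [order #5] limit_buy(price=99, qty=4): fills=none; bids=[#4:2@102 #5:4@99 #2:10@97] asks=[#3:9@103]
After op 6 cancel(order #4): fills=none; bids=[#5:4@99 #2:10@97] asks=[#3:9@103]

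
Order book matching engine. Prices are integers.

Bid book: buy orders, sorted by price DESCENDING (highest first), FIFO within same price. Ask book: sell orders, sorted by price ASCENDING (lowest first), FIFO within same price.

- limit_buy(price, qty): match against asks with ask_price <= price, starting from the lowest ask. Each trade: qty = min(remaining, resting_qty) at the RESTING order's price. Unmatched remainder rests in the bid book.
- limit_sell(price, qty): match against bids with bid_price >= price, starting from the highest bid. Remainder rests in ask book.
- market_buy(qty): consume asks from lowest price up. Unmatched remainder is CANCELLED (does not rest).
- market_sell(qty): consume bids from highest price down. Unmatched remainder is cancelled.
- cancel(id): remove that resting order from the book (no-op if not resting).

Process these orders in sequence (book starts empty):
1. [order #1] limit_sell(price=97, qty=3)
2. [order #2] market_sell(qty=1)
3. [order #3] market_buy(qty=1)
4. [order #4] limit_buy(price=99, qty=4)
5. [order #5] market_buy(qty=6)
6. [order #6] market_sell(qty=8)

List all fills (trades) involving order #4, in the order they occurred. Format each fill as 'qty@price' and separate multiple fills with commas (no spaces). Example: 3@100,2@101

After op 1 [order #1] limit_sell(price=97, qty=3): fills=none; bids=[-] asks=[#1:3@97]
After op 2 [order #2] market_sell(qty=1): fills=none; bids=[-] asks=[#1:3@97]
After op 3 [order #3] market_buy(qty=1): fills=#3x#1:1@97; bids=[-] asks=[#1:2@97]
After op 4 [order #4] limit_buy(price=99, qty=4): fills=#4x#1:2@97; bids=[#4:2@99] asks=[-]
After op 5 [order #5] market_buy(qty=6): fills=none; bids=[#4:2@99] asks=[-]
After op 6 [order #6] market_sell(qty=8): fills=#4x#6:2@99; bids=[-] asks=[-]

Answer: 2@97,2@99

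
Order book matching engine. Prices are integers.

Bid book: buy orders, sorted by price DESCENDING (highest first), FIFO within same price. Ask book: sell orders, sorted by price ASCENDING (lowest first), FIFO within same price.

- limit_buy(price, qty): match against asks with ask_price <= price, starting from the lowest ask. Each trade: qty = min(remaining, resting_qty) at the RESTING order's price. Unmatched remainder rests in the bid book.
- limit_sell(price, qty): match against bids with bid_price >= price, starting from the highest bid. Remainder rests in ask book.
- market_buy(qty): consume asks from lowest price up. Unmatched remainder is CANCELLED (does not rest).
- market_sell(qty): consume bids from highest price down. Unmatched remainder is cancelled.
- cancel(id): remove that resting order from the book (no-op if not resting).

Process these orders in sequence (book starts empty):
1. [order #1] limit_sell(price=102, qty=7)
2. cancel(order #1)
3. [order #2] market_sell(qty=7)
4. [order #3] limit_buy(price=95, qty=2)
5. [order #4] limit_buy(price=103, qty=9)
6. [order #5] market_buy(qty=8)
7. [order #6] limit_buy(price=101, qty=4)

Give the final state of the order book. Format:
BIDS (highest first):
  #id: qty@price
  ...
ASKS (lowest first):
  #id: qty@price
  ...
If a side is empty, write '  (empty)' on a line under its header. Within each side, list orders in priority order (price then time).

After op 1 [order #1] limit_sell(price=102, qty=7): fills=none; bids=[-] asks=[#1:7@102]
After op 2 cancel(order #1): fills=none; bids=[-] asks=[-]
After op 3 [order #2] market_sell(qty=7): fills=none; bids=[-] asks=[-]
After op 4 [order #3] limit_buy(price=95, qty=2): fills=none; bids=[#3:2@95] asks=[-]
After op 5 [order #4] limit_buy(price=103, qty=9): fills=none; bids=[#4:9@103 #3:2@95] asks=[-]
After op 6 [order #5] market_buy(qty=8): fills=none; bids=[#4:9@103 #3:2@95] asks=[-]
After op 7 [order #6] limit_buy(price=101, qty=4): fills=none; bids=[#4:9@103 #6:4@101 #3:2@95] asks=[-]

Answer: BIDS (highest first):
  #4: 9@103
  #6: 4@101
  #3: 2@95
ASKS (lowest first):
  (empty)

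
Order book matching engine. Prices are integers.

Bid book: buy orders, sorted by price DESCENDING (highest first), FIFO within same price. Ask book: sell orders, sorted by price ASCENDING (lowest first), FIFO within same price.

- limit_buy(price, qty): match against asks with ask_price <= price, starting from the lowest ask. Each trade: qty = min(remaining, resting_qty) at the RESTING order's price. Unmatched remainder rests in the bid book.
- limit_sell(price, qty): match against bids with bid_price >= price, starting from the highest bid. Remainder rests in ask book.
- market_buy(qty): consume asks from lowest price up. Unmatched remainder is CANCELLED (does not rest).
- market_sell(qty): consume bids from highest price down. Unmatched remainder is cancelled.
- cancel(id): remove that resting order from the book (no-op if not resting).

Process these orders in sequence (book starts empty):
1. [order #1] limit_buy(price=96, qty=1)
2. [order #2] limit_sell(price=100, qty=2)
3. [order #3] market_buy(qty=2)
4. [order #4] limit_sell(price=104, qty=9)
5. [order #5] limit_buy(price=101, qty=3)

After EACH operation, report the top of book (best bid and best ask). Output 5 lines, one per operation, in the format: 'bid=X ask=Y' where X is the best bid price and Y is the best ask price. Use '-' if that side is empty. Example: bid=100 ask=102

After op 1 [order #1] limit_buy(price=96, qty=1): fills=none; bids=[#1:1@96] asks=[-]
After op 2 [order #2] limit_sell(price=100, qty=2): fills=none; bids=[#1:1@96] asks=[#2:2@100]
After op 3 [order #3] market_buy(qty=2): fills=#3x#2:2@100; bids=[#1:1@96] asks=[-]
After op 4 [order #4] limit_sell(price=104, qty=9): fills=none; bids=[#1:1@96] asks=[#4:9@104]
After op 5 [order #5] limit_buy(price=101, qty=3): fills=none; bids=[#5:3@101 #1:1@96] asks=[#4:9@104]

Answer: bid=96 ask=-
bid=96 ask=100
bid=96 ask=-
bid=96 ask=104
bid=101 ask=104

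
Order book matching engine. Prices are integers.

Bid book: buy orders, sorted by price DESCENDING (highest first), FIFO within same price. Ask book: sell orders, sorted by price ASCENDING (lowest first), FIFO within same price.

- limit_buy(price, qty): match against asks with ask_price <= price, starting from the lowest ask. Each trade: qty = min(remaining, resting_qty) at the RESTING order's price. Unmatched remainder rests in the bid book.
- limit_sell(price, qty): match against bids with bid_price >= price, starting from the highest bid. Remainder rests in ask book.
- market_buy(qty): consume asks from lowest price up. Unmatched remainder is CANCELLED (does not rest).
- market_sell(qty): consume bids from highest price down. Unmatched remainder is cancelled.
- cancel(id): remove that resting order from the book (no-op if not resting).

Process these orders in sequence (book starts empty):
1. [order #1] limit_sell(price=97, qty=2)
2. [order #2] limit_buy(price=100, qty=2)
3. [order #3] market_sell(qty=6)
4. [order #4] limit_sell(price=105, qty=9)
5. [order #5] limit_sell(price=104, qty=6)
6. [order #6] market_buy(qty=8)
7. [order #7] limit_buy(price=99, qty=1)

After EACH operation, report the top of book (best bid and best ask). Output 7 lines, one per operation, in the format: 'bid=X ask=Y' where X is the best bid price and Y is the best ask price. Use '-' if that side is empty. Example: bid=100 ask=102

Answer: bid=- ask=97
bid=- ask=-
bid=- ask=-
bid=- ask=105
bid=- ask=104
bid=- ask=105
bid=99 ask=105

Derivation:
After op 1 [order #1] limit_sell(price=97, qty=2): fills=none; bids=[-] asks=[#1:2@97]
After op 2 [order #2] limit_buy(price=100, qty=2): fills=#2x#1:2@97; bids=[-] asks=[-]
After op 3 [order #3] market_sell(qty=6): fills=none; bids=[-] asks=[-]
After op 4 [order #4] limit_sell(price=105, qty=9): fills=none; bids=[-] asks=[#4:9@105]
After op 5 [order #5] limit_sell(price=104, qty=6): fills=none; bids=[-] asks=[#5:6@104 #4:9@105]
After op 6 [order #6] market_buy(qty=8): fills=#6x#5:6@104 #6x#4:2@105; bids=[-] asks=[#4:7@105]
After op 7 [order #7] limit_buy(price=99, qty=1): fills=none; bids=[#7:1@99] asks=[#4:7@105]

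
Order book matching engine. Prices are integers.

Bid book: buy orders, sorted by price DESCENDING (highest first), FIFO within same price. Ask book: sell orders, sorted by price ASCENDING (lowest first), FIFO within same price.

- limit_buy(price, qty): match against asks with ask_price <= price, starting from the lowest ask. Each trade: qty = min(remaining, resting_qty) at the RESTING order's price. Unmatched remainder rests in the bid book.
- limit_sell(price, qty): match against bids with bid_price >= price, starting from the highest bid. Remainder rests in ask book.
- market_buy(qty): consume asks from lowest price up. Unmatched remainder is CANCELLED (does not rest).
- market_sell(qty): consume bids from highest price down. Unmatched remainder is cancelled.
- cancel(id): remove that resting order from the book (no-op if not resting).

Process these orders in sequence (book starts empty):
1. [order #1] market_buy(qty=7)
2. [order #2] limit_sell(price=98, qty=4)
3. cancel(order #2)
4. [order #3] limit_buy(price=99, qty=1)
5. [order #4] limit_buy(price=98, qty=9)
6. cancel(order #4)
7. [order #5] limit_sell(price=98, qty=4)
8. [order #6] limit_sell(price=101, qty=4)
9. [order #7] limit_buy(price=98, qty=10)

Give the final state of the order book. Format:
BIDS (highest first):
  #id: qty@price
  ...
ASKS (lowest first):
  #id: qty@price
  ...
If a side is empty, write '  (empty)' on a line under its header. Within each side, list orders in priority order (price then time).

After op 1 [order #1] market_buy(qty=7): fills=none; bids=[-] asks=[-]
After op 2 [order #2] limit_sell(price=98, qty=4): fills=none; bids=[-] asks=[#2:4@98]
After op 3 cancel(order #2): fills=none; bids=[-] asks=[-]
After op 4 [order #3] limit_buy(price=99, qty=1): fills=none; bids=[#3:1@99] asks=[-]
After op 5 [order #4] limit_buy(price=98, qty=9): fills=none; bids=[#3:1@99 #4:9@98] asks=[-]
After op 6 cancel(order #4): fills=none; bids=[#3:1@99] asks=[-]
After op 7 [order #5] limit_sell(price=98, qty=4): fills=#3x#5:1@99; bids=[-] asks=[#5:3@98]
After op 8 [order #6] limit_sell(price=101, qty=4): fills=none; bids=[-] asks=[#5:3@98 #6:4@101]
After op 9 [order #7] limit_buy(price=98, qty=10): fills=#7x#5:3@98; bids=[#7:7@98] asks=[#6:4@101]

Answer: BIDS (highest first):
  #7: 7@98
ASKS (lowest first):
  #6: 4@101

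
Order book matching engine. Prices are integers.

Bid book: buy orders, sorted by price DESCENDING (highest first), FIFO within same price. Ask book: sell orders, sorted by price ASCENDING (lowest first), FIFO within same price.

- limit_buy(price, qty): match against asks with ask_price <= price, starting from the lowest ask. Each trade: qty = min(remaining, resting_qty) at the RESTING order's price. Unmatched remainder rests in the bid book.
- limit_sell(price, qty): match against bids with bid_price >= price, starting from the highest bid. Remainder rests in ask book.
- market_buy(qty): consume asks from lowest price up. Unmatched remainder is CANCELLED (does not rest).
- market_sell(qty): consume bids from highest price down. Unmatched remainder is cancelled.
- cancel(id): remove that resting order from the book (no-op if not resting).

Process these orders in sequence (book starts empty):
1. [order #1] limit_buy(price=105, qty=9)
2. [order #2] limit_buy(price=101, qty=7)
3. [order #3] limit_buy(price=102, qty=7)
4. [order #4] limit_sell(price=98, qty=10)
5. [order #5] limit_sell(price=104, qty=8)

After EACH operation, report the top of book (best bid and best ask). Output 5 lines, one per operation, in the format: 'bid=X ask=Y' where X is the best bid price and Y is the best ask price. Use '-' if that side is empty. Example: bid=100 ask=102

After op 1 [order #1] limit_buy(price=105, qty=9): fills=none; bids=[#1:9@105] asks=[-]
After op 2 [order #2] limit_buy(price=101, qty=7): fills=none; bids=[#1:9@105 #2:7@101] asks=[-]
After op 3 [order #3] limit_buy(price=102, qty=7): fills=none; bids=[#1:9@105 #3:7@102 #2:7@101] asks=[-]
After op 4 [order #4] limit_sell(price=98, qty=10): fills=#1x#4:9@105 #3x#4:1@102; bids=[#3:6@102 #2:7@101] asks=[-]
After op 5 [order #5] limit_sell(price=104, qty=8): fills=none; bids=[#3:6@102 #2:7@101] asks=[#5:8@104]

Answer: bid=105 ask=-
bid=105 ask=-
bid=105 ask=-
bid=102 ask=-
bid=102 ask=104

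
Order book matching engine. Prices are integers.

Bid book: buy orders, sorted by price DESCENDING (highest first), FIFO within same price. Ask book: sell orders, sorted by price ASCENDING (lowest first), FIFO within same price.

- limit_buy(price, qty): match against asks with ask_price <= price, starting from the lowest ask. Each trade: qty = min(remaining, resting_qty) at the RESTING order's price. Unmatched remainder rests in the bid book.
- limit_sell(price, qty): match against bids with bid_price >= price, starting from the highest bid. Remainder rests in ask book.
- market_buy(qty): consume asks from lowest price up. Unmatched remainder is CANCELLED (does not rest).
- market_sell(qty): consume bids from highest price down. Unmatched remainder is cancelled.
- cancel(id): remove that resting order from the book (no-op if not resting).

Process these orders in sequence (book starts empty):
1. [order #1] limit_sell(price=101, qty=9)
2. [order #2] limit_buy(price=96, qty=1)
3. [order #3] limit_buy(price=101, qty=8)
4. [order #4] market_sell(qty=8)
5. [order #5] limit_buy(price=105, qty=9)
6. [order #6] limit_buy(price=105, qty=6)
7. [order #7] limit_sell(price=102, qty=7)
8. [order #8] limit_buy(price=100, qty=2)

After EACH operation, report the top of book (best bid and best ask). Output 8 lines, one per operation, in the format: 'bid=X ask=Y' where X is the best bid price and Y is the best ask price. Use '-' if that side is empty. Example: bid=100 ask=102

Answer: bid=- ask=101
bid=96 ask=101
bid=96 ask=101
bid=- ask=101
bid=105 ask=-
bid=105 ask=-
bid=105 ask=-
bid=105 ask=-

Derivation:
After op 1 [order #1] limit_sell(price=101, qty=9): fills=none; bids=[-] asks=[#1:9@101]
After op 2 [order #2] limit_buy(price=96, qty=1): fills=none; bids=[#2:1@96] asks=[#1:9@101]
After op 3 [order #3] limit_buy(price=101, qty=8): fills=#3x#1:8@101; bids=[#2:1@96] asks=[#1:1@101]
After op 4 [order #4] market_sell(qty=8): fills=#2x#4:1@96; bids=[-] asks=[#1:1@101]
After op 5 [order #5] limit_buy(price=105, qty=9): fills=#5x#1:1@101; bids=[#5:8@105] asks=[-]
After op 6 [order #6] limit_buy(price=105, qty=6): fills=none; bids=[#5:8@105 #6:6@105] asks=[-]
After op 7 [order #7] limit_sell(price=102, qty=7): fills=#5x#7:7@105; bids=[#5:1@105 #6:6@105] asks=[-]
After op 8 [order #8] limit_buy(price=100, qty=2): fills=none; bids=[#5:1@105 #6:6@105 #8:2@100] asks=[-]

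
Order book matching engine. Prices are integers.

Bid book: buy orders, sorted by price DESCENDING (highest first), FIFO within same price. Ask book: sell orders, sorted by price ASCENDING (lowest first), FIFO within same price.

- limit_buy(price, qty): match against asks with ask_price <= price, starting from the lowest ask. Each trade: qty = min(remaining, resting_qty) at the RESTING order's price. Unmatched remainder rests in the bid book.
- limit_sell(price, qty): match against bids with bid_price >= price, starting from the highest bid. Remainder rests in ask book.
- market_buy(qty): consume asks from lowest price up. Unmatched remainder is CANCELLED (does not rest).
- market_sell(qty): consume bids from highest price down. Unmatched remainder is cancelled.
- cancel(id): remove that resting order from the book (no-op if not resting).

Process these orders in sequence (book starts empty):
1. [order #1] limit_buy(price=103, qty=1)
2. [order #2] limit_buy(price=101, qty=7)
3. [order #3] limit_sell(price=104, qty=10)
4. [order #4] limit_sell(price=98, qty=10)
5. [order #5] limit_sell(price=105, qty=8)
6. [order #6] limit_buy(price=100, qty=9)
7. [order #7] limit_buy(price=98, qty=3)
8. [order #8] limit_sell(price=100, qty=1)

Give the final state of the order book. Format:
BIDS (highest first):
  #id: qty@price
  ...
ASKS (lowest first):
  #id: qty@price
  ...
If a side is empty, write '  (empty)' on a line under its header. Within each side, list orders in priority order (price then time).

After op 1 [order #1] limit_buy(price=103, qty=1): fills=none; bids=[#1:1@103] asks=[-]
After op 2 [order #2] limit_buy(price=101, qty=7): fills=none; bids=[#1:1@103 #2:7@101] asks=[-]
After op 3 [order #3] limit_sell(price=104, qty=10): fills=none; bids=[#1:1@103 #2:7@101] asks=[#3:10@104]
After op 4 [order #4] limit_sell(price=98, qty=10): fills=#1x#4:1@103 #2x#4:7@101; bids=[-] asks=[#4:2@98 #3:10@104]
After op 5 [order #5] limit_sell(price=105, qty=8): fills=none; bids=[-] asks=[#4:2@98 #3:10@104 #5:8@105]
After op 6 [order #6] limit_buy(price=100, qty=9): fills=#6x#4:2@98; bids=[#6:7@100] asks=[#3:10@104 #5:8@105]
After op 7 [order #7] limit_buy(price=98, qty=3): fills=none; bids=[#6:7@100 #7:3@98] asks=[#3:10@104 #5:8@105]
After op 8 [order #8] limit_sell(price=100, qty=1): fills=#6x#8:1@100; bids=[#6:6@100 #7:3@98] asks=[#3:10@104 #5:8@105]

Answer: BIDS (highest first):
  #6: 6@100
  #7: 3@98
ASKS (lowest first):
  #3: 10@104
  #5: 8@105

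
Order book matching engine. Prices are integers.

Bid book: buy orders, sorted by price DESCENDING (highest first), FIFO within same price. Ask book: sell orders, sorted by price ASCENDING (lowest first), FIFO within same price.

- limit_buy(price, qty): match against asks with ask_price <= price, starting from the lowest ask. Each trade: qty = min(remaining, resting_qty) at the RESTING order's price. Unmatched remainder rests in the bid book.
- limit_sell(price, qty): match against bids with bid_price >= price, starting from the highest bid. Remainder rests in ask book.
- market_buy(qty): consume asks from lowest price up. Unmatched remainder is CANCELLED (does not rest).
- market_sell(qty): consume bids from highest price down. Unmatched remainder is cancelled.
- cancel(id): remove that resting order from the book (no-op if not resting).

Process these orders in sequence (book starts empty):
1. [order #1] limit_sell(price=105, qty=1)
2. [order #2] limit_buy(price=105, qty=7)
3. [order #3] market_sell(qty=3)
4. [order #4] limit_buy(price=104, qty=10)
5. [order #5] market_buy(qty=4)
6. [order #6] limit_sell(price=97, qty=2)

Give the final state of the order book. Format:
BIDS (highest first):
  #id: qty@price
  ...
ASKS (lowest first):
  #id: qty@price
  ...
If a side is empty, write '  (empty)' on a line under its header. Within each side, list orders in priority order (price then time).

Answer: BIDS (highest first):
  #2: 1@105
  #4: 10@104
ASKS (lowest first):
  (empty)

Derivation:
After op 1 [order #1] limit_sell(price=105, qty=1): fills=none; bids=[-] asks=[#1:1@105]
After op 2 [order #2] limit_buy(price=105, qty=7): fills=#2x#1:1@105; bids=[#2:6@105] asks=[-]
After op 3 [order #3] market_sell(qty=3): fills=#2x#3:3@105; bids=[#2:3@105] asks=[-]
After op 4 [order #4] limit_buy(price=104, qty=10): fills=none; bids=[#2:3@105 #4:10@104] asks=[-]
After op 5 [order #5] market_buy(qty=4): fills=none; bids=[#2:3@105 #4:10@104] asks=[-]
After op 6 [order #6] limit_sell(price=97, qty=2): fills=#2x#6:2@105; bids=[#2:1@105 #4:10@104] asks=[-]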